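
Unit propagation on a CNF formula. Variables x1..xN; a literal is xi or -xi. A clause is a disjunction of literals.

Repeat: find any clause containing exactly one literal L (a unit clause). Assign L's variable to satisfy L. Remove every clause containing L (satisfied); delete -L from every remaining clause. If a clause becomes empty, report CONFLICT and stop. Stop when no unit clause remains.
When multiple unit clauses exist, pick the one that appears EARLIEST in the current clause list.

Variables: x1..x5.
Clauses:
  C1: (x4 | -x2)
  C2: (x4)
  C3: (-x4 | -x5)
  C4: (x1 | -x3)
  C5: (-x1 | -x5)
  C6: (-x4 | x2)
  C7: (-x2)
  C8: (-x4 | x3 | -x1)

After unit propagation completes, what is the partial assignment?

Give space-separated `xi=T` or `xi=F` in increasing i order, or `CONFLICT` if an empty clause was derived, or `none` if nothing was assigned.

Answer: CONFLICT

Derivation:
unit clause [4] forces x4=T; simplify:
  drop -4 from [-4, -5] -> [-5]
  drop -4 from [-4, 2] -> [2]
  drop -4 from [-4, 3, -1] -> [3, -1]
  satisfied 2 clause(s); 6 remain; assigned so far: [4]
unit clause [-5] forces x5=F; simplify:
  satisfied 2 clause(s); 4 remain; assigned so far: [4, 5]
unit clause [2] forces x2=T; simplify:
  drop -2 from [-2] -> [] (empty!)
  satisfied 1 clause(s); 3 remain; assigned so far: [2, 4, 5]
CONFLICT (empty clause)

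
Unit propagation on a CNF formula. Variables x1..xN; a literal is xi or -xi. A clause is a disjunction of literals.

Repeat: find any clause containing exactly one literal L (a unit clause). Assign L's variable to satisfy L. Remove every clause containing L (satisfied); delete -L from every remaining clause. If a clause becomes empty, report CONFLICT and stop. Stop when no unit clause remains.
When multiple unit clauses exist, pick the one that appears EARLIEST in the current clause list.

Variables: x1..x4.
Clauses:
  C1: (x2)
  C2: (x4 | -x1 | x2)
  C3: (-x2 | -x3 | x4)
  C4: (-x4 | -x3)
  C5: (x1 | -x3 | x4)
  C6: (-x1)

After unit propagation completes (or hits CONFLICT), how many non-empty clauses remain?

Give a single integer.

Answer: 3

Derivation:
unit clause [2] forces x2=T; simplify:
  drop -2 from [-2, -3, 4] -> [-3, 4]
  satisfied 2 clause(s); 4 remain; assigned so far: [2]
unit clause [-1] forces x1=F; simplify:
  drop 1 from [1, -3, 4] -> [-3, 4]
  satisfied 1 clause(s); 3 remain; assigned so far: [1, 2]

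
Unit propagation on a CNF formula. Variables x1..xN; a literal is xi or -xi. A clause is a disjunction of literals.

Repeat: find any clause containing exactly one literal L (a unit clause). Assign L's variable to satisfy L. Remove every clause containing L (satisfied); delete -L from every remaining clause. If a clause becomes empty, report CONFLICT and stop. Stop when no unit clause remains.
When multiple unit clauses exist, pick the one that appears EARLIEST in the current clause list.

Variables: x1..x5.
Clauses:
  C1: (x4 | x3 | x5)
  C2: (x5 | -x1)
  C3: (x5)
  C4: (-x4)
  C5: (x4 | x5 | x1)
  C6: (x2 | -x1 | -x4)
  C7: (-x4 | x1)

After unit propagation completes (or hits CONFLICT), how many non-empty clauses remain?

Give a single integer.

Answer: 0

Derivation:
unit clause [5] forces x5=T; simplify:
  satisfied 4 clause(s); 3 remain; assigned so far: [5]
unit clause [-4] forces x4=F; simplify:
  satisfied 3 clause(s); 0 remain; assigned so far: [4, 5]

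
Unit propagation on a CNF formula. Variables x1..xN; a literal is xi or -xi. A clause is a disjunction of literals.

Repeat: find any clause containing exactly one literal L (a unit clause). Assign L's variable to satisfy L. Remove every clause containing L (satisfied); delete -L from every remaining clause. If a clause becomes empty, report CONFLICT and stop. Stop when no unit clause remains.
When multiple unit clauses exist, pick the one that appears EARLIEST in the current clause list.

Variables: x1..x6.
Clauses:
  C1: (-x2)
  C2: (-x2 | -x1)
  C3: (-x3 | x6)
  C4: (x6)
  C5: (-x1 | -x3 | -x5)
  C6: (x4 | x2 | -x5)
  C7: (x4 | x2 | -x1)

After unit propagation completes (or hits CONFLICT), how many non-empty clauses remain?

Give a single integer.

unit clause [-2] forces x2=F; simplify:
  drop 2 from [4, 2, -5] -> [4, -5]
  drop 2 from [4, 2, -1] -> [4, -1]
  satisfied 2 clause(s); 5 remain; assigned so far: [2]
unit clause [6] forces x6=T; simplify:
  satisfied 2 clause(s); 3 remain; assigned so far: [2, 6]

Answer: 3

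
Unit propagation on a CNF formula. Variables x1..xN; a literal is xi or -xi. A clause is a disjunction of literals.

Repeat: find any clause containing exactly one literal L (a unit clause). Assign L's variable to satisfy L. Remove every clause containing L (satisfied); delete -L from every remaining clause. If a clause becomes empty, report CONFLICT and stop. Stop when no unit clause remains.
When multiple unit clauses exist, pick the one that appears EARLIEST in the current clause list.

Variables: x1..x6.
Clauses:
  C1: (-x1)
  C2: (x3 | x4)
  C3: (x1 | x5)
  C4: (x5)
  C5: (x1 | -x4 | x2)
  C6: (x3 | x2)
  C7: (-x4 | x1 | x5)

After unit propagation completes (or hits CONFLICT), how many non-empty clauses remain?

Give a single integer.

unit clause [-1] forces x1=F; simplify:
  drop 1 from [1, 5] -> [5]
  drop 1 from [1, -4, 2] -> [-4, 2]
  drop 1 from [-4, 1, 5] -> [-4, 5]
  satisfied 1 clause(s); 6 remain; assigned so far: [1]
unit clause [5] forces x5=T; simplify:
  satisfied 3 clause(s); 3 remain; assigned so far: [1, 5]

Answer: 3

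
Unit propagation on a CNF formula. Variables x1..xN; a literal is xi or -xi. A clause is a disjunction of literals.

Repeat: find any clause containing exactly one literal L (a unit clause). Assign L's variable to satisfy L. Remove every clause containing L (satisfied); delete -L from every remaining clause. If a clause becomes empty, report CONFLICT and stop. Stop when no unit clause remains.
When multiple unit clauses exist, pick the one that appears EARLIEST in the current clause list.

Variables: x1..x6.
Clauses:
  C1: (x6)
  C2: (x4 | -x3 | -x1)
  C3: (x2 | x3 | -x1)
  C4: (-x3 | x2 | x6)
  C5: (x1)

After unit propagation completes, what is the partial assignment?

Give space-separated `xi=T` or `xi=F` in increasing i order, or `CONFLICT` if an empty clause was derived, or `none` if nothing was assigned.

unit clause [6] forces x6=T; simplify:
  satisfied 2 clause(s); 3 remain; assigned so far: [6]
unit clause [1] forces x1=T; simplify:
  drop -1 from [4, -3, -1] -> [4, -3]
  drop -1 from [2, 3, -1] -> [2, 3]
  satisfied 1 clause(s); 2 remain; assigned so far: [1, 6]

Answer: x1=T x6=T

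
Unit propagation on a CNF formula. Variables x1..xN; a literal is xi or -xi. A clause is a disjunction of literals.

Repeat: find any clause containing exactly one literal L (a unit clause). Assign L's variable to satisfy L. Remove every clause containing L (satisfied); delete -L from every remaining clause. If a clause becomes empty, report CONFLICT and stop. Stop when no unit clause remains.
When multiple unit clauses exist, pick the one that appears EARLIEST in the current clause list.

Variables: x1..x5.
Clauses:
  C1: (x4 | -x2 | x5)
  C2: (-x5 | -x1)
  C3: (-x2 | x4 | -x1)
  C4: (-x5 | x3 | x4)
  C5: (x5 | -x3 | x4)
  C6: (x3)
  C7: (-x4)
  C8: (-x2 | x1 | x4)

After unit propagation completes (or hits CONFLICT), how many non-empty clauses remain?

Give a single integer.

Answer: 0

Derivation:
unit clause [3] forces x3=T; simplify:
  drop -3 from [5, -3, 4] -> [5, 4]
  satisfied 2 clause(s); 6 remain; assigned so far: [3]
unit clause [-4] forces x4=F; simplify:
  drop 4 from [4, -2, 5] -> [-2, 5]
  drop 4 from [-2, 4, -1] -> [-2, -1]
  drop 4 from [5, 4] -> [5]
  drop 4 from [-2, 1, 4] -> [-2, 1]
  satisfied 1 clause(s); 5 remain; assigned so far: [3, 4]
unit clause [5] forces x5=T; simplify:
  drop -5 from [-5, -1] -> [-1]
  satisfied 2 clause(s); 3 remain; assigned so far: [3, 4, 5]
unit clause [-1] forces x1=F; simplify:
  drop 1 from [-2, 1] -> [-2]
  satisfied 2 clause(s); 1 remain; assigned so far: [1, 3, 4, 5]
unit clause [-2] forces x2=F; simplify:
  satisfied 1 clause(s); 0 remain; assigned so far: [1, 2, 3, 4, 5]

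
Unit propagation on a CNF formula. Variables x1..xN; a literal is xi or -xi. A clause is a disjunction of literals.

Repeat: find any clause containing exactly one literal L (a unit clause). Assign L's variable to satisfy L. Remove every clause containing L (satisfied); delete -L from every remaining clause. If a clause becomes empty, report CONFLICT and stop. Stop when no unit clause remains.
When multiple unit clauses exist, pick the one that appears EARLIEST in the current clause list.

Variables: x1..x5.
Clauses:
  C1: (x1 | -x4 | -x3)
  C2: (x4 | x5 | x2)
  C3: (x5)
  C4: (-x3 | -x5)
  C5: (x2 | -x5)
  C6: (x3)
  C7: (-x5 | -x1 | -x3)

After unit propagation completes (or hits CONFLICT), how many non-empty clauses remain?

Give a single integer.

unit clause [5] forces x5=T; simplify:
  drop -5 from [-3, -5] -> [-3]
  drop -5 from [2, -5] -> [2]
  drop -5 from [-5, -1, -3] -> [-1, -3]
  satisfied 2 clause(s); 5 remain; assigned so far: [5]
unit clause [-3] forces x3=F; simplify:
  drop 3 from [3] -> [] (empty!)
  satisfied 3 clause(s); 2 remain; assigned so far: [3, 5]
CONFLICT (empty clause)

Answer: 1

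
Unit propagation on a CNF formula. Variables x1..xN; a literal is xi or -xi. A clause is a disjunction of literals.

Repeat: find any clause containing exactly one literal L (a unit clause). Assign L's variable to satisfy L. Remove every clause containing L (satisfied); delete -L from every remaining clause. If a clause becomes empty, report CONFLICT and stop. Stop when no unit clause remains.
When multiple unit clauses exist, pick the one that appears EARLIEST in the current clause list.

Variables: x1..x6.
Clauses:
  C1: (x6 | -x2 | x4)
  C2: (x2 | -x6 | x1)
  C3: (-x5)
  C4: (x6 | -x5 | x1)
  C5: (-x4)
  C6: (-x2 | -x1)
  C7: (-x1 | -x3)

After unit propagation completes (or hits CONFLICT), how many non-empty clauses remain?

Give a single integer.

Answer: 4

Derivation:
unit clause [-5] forces x5=F; simplify:
  satisfied 2 clause(s); 5 remain; assigned so far: [5]
unit clause [-4] forces x4=F; simplify:
  drop 4 from [6, -2, 4] -> [6, -2]
  satisfied 1 clause(s); 4 remain; assigned so far: [4, 5]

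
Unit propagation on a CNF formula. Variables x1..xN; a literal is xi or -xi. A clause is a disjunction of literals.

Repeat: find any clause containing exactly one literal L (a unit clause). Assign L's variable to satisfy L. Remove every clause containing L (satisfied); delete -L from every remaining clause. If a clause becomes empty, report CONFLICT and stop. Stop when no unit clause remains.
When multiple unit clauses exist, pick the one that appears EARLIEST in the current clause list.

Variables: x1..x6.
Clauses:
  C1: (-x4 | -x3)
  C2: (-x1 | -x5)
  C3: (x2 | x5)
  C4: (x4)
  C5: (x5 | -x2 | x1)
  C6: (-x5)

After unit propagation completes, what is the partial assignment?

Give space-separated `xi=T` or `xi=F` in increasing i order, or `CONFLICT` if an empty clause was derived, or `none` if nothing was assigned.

Answer: x1=T x2=T x3=F x4=T x5=F

Derivation:
unit clause [4] forces x4=T; simplify:
  drop -4 from [-4, -3] -> [-3]
  satisfied 1 clause(s); 5 remain; assigned so far: [4]
unit clause [-3] forces x3=F; simplify:
  satisfied 1 clause(s); 4 remain; assigned so far: [3, 4]
unit clause [-5] forces x5=F; simplify:
  drop 5 from [2, 5] -> [2]
  drop 5 from [5, -2, 1] -> [-2, 1]
  satisfied 2 clause(s); 2 remain; assigned so far: [3, 4, 5]
unit clause [2] forces x2=T; simplify:
  drop -2 from [-2, 1] -> [1]
  satisfied 1 clause(s); 1 remain; assigned so far: [2, 3, 4, 5]
unit clause [1] forces x1=T; simplify:
  satisfied 1 clause(s); 0 remain; assigned so far: [1, 2, 3, 4, 5]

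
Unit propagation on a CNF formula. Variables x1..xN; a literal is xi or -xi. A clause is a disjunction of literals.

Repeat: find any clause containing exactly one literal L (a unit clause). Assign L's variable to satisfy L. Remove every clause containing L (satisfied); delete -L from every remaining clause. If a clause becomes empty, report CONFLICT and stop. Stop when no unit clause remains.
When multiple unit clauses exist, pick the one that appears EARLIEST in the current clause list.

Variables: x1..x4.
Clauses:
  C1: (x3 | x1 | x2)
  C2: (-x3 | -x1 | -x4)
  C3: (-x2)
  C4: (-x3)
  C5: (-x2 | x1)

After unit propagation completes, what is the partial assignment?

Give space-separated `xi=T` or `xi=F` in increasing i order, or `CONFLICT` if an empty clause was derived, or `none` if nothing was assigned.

unit clause [-2] forces x2=F; simplify:
  drop 2 from [3, 1, 2] -> [3, 1]
  satisfied 2 clause(s); 3 remain; assigned so far: [2]
unit clause [-3] forces x3=F; simplify:
  drop 3 from [3, 1] -> [1]
  satisfied 2 clause(s); 1 remain; assigned so far: [2, 3]
unit clause [1] forces x1=T; simplify:
  satisfied 1 clause(s); 0 remain; assigned so far: [1, 2, 3]

Answer: x1=T x2=F x3=F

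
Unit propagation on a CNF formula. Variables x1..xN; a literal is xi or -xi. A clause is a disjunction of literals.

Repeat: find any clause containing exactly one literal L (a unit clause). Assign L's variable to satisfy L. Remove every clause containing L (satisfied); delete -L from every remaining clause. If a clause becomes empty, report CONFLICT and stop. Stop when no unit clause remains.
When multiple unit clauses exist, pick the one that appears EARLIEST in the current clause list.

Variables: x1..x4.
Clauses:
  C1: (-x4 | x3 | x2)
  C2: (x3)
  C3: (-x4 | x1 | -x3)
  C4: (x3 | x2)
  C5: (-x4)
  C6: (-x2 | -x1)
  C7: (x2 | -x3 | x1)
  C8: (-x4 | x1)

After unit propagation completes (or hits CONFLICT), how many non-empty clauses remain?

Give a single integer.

unit clause [3] forces x3=T; simplify:
  drop -3 from [-4, 1, -3] -> [-4, 1]
  drop -3 from [2, -3, 1] -> [2, 1]
  satisfied 3 clause(s); 5 remain; assigned so far: [3]
unit clause [-4] forces x4=F; simplify:
  satisfied 3 clause(s); 2 remain; assigned so far: [3, 4]

Answer: 2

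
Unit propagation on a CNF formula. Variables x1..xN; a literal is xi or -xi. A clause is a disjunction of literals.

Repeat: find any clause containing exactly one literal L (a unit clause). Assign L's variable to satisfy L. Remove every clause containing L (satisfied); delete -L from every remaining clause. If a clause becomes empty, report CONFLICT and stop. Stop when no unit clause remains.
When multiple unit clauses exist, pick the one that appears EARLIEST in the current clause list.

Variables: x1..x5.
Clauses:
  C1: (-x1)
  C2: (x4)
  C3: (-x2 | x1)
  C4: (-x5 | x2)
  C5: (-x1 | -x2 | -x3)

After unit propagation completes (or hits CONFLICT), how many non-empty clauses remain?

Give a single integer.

Answer: 0

Derivation:
unit clause [-1] forces x1=F; simplify:
  drop 1 from [-2, 1] -> [-2]
  satisfied 2 clause(s); 3 remain; assigned so far: [1]
unit clause [4] forces x4=T; simplify:
  satisfied 1 clause(s); 2 remain; assigned so far: [1, 4]
unit clause [-2] forces x2=F; simplify:
  drop 2 from [-5, 2] -> [-5]
  satisfied 1 clause(s); 1 remain; assigned so far: [1, 2, 4]
unit clause [-5] forces x5=F; simplify:
  satisfied 1 clause(s); 0 remain; assigned so far: [1, 2, 4, 5]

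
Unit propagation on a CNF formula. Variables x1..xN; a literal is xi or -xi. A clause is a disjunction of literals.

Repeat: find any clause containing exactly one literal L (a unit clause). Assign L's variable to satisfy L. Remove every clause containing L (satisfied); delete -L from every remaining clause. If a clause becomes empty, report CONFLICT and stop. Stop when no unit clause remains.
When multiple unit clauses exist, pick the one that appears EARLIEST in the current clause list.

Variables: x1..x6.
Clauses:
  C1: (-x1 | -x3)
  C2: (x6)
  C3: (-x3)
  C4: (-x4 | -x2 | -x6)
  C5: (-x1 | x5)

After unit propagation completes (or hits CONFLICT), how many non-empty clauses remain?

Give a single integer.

unit clause [6] forces x6=T; simplify:
  drop -6 from [-4, -2, -6] -> [-4, -2]
  satisfied 1 clause(s); 4 remain; assigned so far: [6]
unit clause [-3] forces x3=F; simplify:
  satisfied 2 clause(s); 2 remain; assigned so far: [3, 6]

Answer: 2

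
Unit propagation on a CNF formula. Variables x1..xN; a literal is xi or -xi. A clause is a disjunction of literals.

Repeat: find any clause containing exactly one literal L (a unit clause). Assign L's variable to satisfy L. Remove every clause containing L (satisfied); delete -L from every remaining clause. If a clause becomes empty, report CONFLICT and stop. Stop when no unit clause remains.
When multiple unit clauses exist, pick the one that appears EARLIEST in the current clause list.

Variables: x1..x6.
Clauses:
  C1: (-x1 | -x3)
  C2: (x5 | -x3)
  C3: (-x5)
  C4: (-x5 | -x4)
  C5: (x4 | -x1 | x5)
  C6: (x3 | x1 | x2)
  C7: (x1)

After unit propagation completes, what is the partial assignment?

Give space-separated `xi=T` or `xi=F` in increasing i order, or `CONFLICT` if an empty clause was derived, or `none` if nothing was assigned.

unit clause [-5] forces x5=F; simplify:
  drop 5 from [5, -3] -> [-3]
  drop 5 from [4, -1, 5] -> [4, -1]
  satisfied 2 clause(s); 5 remain; assigned so far: [5]
unit clause [-3] forces x3=F; simplify:
  drop 3 from [3, 1, 2] -> [1, 2]
  satisfied 2 clause(s); 3 remain; assigned so far: [3, 5]
unit clause [1] forces x1=T; simplify:
  drop -1 from [4, -1] -> [4]
  satisfied 2 clause(s); 1 remain; assigned so far: [1, 3, 5]
unit clause [4] forces x4=T; simplify:
  satisfied 1 clause(s); 0 remain; assigned so far: [1, 3, 4, 5]

Answer: x1=T x3=F x4=T x5=F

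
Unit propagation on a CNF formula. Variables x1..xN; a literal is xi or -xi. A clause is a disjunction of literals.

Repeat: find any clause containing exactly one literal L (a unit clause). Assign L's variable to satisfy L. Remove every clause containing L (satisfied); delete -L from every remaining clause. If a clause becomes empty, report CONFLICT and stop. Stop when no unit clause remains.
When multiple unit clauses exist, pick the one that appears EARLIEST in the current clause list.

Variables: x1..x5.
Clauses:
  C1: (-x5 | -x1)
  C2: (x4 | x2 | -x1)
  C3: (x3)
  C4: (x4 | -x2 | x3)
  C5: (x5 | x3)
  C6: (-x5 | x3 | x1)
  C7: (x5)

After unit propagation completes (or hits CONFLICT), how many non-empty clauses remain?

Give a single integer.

Answer: 0

Derivation:
unit clause [3] forces x3=T; simplify:
  satisfied 4 clause(s); 3 remain; assigned so far: [3]
unit clause [5] forces x5=T; simplify:
  drop -5 from [-5, -1] -> [-1]
  satisfied 1 clause(s); 2 remain; assigned so far: [3, 5]
unit clause [-1] forces x1=F; simplify:
  satisfied 2 clause(s); 0 remain; assigned so far: [1, 3, 5]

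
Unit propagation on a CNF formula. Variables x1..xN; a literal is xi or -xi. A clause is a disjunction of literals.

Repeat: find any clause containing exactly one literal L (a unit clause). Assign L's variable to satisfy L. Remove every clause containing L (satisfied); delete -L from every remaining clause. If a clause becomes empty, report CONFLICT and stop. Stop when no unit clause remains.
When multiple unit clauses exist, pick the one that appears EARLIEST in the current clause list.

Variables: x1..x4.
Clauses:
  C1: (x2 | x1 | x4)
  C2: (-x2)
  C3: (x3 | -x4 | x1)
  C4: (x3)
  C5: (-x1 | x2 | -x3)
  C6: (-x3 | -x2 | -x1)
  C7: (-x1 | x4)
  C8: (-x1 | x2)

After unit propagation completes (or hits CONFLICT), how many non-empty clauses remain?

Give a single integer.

unit clause [-2] forces x2=F; simplify:
  drop 2 from [2, 1, 4] -> [1, 4]
  drop 2 from [-1, 2, -3] -> [-1, -3]
  drop 2 from [-1, 2] -> [-1]
  satisfied 2 clause(s); 6 remain; assigned so far: [2]
unit clause [3] forces x3=T; simplify:
  drop -3 from [-1, -3] -> [-1]
  satisfied 2 clause(s); 4 remain; assigned so far: [2, 3]
unit clause [-1] forces x1=F; simplify:
  drop 1 from [1, 4] -> [4]
  satisfied 3 clause(s); 1 remain; assigned so far: [1, 2, 3]
unit clause [4] forces x4=T; simplify:
  satisfied 1 clause(s); 0 remain; assigned so far: [1, 2, 3, 4]

Answer: 0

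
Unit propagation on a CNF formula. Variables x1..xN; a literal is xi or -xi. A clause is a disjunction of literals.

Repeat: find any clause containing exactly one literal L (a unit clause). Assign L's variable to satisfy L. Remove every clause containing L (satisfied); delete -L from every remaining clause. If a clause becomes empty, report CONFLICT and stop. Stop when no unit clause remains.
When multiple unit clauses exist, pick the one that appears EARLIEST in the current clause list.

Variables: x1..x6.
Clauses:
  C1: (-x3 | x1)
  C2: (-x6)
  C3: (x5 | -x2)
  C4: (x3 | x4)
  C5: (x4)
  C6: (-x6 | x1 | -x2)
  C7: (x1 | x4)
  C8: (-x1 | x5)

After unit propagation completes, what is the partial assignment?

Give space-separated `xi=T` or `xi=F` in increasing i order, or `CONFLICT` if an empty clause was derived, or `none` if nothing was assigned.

Answer: x4=T x6=F

Derivation:
unit clause [-6] forces x6=F; simplify:
  satisfied 2 clause(s); 6 remain; assigned so far: [6]
unit clause [4] forces x4=T; simplify:
  satisfied 3 clause(s); 3 remain; assigned so far: [4, 6]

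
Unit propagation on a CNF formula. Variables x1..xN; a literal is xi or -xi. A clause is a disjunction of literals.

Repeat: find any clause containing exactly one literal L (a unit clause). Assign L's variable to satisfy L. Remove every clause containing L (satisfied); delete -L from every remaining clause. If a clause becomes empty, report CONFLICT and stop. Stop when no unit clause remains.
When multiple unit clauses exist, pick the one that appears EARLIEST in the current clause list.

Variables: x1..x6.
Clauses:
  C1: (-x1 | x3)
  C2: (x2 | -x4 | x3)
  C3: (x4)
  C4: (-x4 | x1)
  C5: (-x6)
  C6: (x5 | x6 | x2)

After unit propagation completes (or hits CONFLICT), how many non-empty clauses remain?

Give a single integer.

unit clause [4] forces x4=T; simplify:
  drop -4 from [2, -4, 3] -> [2, 3]
  drop -4 from [-4, 1] -> [1]
  satisfied 1 clause(s); 5 remain; assigned so far: [4]
unit clause [1] forces x1=T; simplify:
  drop -1 from [-1, 3] -> [3]
  satisfied 1 clause(s); 4 remain; assigned so far: [1, 4]
unit clause [3] forces x3=T; simplify:
  satisfied 2 clause(s); 2 remain; assigned so far: [1, 3, 4]
unit clause [-6] forces x6=F; simplify:
  drop 6 from [5, 6, 2] -> [5, 2]
  satisfied 1 clause(s); 1 remain; assigned so far: [1, 3, 4, 6]

Answer: 1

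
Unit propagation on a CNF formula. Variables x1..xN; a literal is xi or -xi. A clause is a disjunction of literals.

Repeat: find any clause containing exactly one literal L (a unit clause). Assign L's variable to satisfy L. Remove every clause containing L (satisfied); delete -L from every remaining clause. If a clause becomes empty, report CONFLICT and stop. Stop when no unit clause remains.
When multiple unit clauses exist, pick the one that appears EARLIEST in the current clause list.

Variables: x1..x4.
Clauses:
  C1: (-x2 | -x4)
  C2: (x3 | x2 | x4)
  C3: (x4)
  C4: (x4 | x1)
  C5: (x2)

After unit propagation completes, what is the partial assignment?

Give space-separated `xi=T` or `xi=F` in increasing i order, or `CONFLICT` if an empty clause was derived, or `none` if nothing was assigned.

unit clause [4] forces x4=T; simplify:
  drop -4 from [-2, -4] -> [-2]
  satisfied 3 clause(s); 2 remain; assigned so far: [4]
unit clause [-2] forces x2=F; simplify:
  drop 2 from [2] -> [] (empty!)
  satisfied 1 clause(s); 1 remain; assigned so far: [2, 4]
CONFLICT (empty clause)

Answer: CONFLICT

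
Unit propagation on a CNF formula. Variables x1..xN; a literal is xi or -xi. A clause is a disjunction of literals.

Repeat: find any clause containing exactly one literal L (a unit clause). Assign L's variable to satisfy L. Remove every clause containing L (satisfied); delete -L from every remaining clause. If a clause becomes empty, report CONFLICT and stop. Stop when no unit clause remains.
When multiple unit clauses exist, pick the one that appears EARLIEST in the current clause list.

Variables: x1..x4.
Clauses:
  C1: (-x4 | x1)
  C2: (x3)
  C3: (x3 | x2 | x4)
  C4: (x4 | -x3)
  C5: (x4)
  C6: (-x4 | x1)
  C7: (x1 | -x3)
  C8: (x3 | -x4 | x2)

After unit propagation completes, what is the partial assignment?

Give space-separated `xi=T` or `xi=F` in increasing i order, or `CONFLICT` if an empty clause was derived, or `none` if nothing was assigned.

unit clause [3] forces x3=T; simplify:
  drop -3 from [4, -3] -> [4]
  drop -3 from [1, -3] -> [1]
  satisfied 3 clause(s); 5 remain; assigned so far: [3]
unit clause [4] forces x4=T; simplify:
  drop -4 from [-4, 1] -> [1]
  drop -4 from [-4, 1] -> [1]
  satisfied 2 clause(s); 3 remain; assigned so far: [3, 4]
unit clause [1] forces x1=T; simplify:
  satisfied 3 clause(s); 0 remain; assigned so far: [1, 3, 4]

Answer: x1=T x3=T x4=T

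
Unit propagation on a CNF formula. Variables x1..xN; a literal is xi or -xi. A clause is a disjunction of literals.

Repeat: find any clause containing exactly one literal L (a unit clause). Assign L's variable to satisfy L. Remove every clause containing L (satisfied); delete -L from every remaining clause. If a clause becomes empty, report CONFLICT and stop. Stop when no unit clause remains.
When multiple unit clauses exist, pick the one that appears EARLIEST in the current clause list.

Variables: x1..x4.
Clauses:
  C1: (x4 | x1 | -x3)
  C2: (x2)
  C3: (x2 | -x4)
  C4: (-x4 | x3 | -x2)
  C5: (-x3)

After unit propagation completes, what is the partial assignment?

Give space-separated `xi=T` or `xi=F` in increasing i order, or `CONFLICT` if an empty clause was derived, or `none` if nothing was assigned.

unit clause [2] forces x2=T; simplify:
  drop -2 from [-4, 3, -2] -> [-4, 3]
  satisfied 2 clause(s); 3 remain; assigned so far: [2]
unit clause [-3] forces x3=F; simplify:
  drop 3 from [-4, 3] -> [-4]
  satisfied 2 clause(s); 1 remain; assigned so far: [2, 3]
unit clause [-4] forces x4=F; simplify:
  satisfied 1 clause(s); 0 remain; assigned so far: [2, 3, 4]

Answer: x2=T x3=F x4=F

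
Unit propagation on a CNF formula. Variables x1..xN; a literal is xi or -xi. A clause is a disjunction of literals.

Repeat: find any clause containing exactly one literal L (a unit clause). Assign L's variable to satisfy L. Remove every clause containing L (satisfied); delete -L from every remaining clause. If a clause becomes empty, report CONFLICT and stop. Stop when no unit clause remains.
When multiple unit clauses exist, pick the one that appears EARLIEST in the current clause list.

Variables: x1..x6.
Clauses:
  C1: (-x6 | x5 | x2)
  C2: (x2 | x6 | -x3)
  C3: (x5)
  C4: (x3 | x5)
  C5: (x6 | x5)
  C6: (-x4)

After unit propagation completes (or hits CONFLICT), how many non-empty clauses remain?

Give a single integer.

Answer: 1

Derivation:
unit clause [5] forces x5=T; simplify:
  satisfied 4 clause(s); 2 remain; assigned so far: [5]
unit clause [-4] forces x4=F; simplify:
  satisfied 1 clause(s); 1 remain; assigned so far: [4, 5]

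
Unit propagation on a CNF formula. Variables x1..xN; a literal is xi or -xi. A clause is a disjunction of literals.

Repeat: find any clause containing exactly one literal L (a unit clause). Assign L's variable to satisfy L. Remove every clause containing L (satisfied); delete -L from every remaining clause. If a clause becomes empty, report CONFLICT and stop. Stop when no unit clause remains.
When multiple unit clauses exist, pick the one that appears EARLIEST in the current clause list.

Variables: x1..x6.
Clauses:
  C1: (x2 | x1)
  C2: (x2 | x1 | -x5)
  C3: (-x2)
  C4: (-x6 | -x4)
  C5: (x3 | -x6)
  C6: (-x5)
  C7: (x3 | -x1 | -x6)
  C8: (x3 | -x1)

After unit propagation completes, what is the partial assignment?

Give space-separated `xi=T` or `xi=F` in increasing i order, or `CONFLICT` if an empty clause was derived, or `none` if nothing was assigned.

Answer: x1=T x2=F x3=T x5=F

Derivation:
unit clause [-2] forces x2=F; simplify:
  drop 2 from [2, 1] -> [1]
  drop 2 from [2, 1, -5] -> [1, -5]
  satisfied 1 clause(s); 7 remain; assigned so far: [2]
unit clause [1] forces x1=T; simplify:
  drop -1 from [3, -1, -6] -> [3, -6]
  drop -1 from [3, -1] -> [3]
  satisfied 2 clause(s); 5 remain; assigned so far: [1, 2]
unit clause [-5] forces x5=F; simplify:
  satisfied 1 clause(s); 4 remain; assigned so far: [1, 2, 5]
unit clause [3] forces x3=T; simplify:
  satisfied 3 clause(s); 1 remain; assigned so far: [1, 2, 3, 5]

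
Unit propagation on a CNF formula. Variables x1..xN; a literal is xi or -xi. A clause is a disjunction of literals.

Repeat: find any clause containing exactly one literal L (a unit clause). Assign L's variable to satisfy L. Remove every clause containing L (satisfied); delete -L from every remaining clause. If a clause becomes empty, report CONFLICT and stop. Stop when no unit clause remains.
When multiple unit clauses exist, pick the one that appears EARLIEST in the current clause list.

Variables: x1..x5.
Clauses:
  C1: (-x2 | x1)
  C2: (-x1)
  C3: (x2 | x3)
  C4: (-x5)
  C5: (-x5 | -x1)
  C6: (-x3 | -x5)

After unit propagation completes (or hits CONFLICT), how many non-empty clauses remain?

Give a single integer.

unit clause [-1] forces x1=F; simplify:
  drop 1 from [-2, 1] -> [-2]
  satisfied 2 clause(s); 4 remain; assigned so far: [1]
unit clause [-2] forces x2=F; simplify:
  drop 2 from [2, 3] -> [3]
  satisfied 1 clause(s); 3 remain; assigned so far: [1, 2]
unit clause [3] forces x3=T; simplify:
  drop -3 from [-3, -5] -> [-5]
  satisfied 1 clause(s); 2 remain; assigned so far: [1, 2, 3]
unit clause [-5] forces x5=F; simplify:
  satisfied 2 clause(s); 0 remain; assigned so far: [1, 2, 3, 5]

Answer: 0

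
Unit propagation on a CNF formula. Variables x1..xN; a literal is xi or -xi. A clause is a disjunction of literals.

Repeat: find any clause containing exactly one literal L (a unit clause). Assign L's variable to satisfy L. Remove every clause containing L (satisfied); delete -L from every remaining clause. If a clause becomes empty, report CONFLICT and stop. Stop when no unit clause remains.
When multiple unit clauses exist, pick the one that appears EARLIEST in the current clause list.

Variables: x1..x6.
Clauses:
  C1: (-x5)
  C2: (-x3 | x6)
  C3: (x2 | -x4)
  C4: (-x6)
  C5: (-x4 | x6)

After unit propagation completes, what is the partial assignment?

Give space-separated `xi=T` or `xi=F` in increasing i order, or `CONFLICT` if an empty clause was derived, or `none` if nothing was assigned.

unit clause [-5] forces x5=F; simplify:
  satisfied 1 clause(s); 4 remain; assigned so far: [5]
unit clause [-6] forces x6=F; simplify:
  drop 6 from [-3, 6] -> [-3]
  drop 6 from [-4, 6] -> [-4]
  satisfied 1 clause(s); 3 remain; assigned so far: [5, 6]
unit clause [-3] forces x3=F; simplify:
  satisfied 1 clause(s); 2 remain; assigned so far: [3, 5, 6]
unit clause [-4] forces x4=F; simplify:
  satisfied 2 clause(s); 0 remain; assigned so far: [3, 4, 5, 6]

Answer: x3=F x4=F x5=F x6=F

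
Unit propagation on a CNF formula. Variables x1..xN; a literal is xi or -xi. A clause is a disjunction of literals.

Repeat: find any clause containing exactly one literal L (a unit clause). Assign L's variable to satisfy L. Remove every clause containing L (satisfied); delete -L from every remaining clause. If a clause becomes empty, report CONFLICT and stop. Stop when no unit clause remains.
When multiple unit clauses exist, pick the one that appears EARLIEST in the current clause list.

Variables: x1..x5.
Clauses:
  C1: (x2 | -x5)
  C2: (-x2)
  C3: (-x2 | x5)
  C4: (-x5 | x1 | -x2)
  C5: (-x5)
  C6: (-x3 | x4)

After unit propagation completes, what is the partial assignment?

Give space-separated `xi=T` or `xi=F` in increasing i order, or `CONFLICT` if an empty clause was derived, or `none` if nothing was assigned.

Answer: x2=F x5=F

Derivation:
unit clause [-2] forces x2=F; simplify:
  drop 2 from [2, -5] -> [-5]
  satisfied 3 clause(s); 3 remain; assigned so far: [2]
unit clause [-5] forces x5=F; simplify:
  satisfied 2 clause(s); 1 remain; assigned so far: [2, 5]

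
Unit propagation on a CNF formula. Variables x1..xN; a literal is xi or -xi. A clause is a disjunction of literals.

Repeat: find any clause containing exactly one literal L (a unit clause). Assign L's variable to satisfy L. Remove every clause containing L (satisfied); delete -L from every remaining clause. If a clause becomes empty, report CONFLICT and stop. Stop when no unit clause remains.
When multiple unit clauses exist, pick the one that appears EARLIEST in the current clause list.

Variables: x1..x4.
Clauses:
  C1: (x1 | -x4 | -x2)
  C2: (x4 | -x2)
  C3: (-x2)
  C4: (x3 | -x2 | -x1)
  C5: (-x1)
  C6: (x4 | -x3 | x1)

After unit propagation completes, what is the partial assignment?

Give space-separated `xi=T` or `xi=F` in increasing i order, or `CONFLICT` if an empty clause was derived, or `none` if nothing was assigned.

unit clause [-2] forces x2=F; simplify:
  satisfied 4 clause(s); 2 remain; assigned so far: [2]
unit clause [-1] forces x1=F; simplify:
  drop 1 from [4, -3, 1] -> [4, -3]
  satisfied 1 clause(s); 1 remain; assigned so far: [1, 2]

Answer: x1=F x2=F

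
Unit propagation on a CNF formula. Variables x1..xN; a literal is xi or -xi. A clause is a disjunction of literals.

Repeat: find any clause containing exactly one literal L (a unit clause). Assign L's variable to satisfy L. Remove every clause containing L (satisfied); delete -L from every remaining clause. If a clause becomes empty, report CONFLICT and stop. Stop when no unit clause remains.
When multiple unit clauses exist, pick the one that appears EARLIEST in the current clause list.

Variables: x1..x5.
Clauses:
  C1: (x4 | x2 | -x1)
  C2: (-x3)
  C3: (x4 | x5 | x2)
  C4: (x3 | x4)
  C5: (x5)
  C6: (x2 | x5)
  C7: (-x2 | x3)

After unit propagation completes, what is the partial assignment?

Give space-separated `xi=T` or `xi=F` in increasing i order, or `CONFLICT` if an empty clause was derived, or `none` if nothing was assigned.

unit clause [-3] forces x3=F; simplify:
  drop 3 from [3, 4] -> [4]
  drop 3 from [-2, 3] -> [-2]
  satisfied 1 clause(s); 6 remain; assigned so far: [3]
unit clause [4] forces x4=T; simplify:
  satisfied 3 clause(s); 3 remain; assigned so far: [3, 4]
unit clause [5] forces x5=T; simplify:
  satisfied 2 clause(s); 1 remain; assigned so far: [3, 4, 5]
unit clause [-2] forces x2=F; simplify:
  satisfied 1 clause(s); 0 remain; assigned so far: [2, 3, 4, 5]

Answer: x2=F x3=F x4=T x5=T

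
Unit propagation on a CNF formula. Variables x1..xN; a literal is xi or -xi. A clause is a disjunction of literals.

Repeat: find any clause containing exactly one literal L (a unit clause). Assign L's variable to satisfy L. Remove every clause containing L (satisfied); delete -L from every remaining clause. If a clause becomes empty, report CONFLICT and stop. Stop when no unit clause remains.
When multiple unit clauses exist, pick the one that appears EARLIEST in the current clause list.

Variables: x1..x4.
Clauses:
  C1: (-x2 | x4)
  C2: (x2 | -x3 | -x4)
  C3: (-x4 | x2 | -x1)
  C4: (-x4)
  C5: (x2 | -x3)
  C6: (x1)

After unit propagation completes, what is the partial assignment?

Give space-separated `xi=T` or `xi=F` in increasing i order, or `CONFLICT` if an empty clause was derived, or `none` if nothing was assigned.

Answer: x1=T x2=F x3=F x4=F

Derivation:
unit clause [-4] forces x4=F; simplify:
  drop 4 from [-2, 4] -> [-2]
  satisfied 3 clause(s); 3 remain; assigned so far: [4]
unit clause [-2] forces x2=F; simplify:
  drop 2 from [2, -3] -> [-3]
  satisfied 1 clause(s); 2 remain; assigned so far: [2, 4]
unit clause [-3] forces x3=F; simplify:
  satisfied 1 clause(s); 1 remain; assigned so far: [2, 3, 4]
unit clause [1] forces x1=T; simplify:
  satisfied 1 clause(s); 0 remain; assigned so far: [1, 2, 3, 4]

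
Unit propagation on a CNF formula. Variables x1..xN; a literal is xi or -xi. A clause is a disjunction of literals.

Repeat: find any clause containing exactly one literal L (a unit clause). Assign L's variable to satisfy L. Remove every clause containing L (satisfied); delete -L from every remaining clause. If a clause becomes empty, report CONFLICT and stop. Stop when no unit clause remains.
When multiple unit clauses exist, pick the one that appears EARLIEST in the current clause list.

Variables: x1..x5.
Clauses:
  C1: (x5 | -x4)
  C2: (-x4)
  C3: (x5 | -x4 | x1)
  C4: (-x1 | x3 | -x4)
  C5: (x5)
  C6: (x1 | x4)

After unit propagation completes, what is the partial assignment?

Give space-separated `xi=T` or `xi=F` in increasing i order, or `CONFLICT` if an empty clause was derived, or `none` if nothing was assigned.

Answer: x1=T x4=F x5=T

Derivation:
unit clause [-4] forces x4=F; simplify:
  drop 4 from [1, 4] -> [1]
  satisfied 4 clause(s); 2 remain; assigned so far: [4]
unit clause [5] forces x5=T; simplify:
  satisfied 1 clause(s); 1 remain; assigned so far: [4, 5]
unit clause [1] forces x1=T; simplify:
  satisfied 1 clause(s); 0 remain; assigned so far: [1, 4, 5]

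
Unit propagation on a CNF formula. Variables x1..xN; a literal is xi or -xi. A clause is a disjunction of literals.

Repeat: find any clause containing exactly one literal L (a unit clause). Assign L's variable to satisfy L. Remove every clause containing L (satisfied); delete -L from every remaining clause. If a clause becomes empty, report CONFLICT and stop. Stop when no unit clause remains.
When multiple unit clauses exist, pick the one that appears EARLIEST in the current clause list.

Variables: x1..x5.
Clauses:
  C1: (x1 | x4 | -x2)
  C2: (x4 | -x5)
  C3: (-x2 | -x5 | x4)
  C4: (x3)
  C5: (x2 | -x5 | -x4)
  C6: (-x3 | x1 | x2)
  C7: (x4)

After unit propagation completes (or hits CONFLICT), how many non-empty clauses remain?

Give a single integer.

unit clause [3] forces x3=T; simplify:
  drop -3 from [-3, 1, 2] -> [1, 2]
  satisfied 1 clause(s); 6 remain; assigned so far: [3]
unit clause [4] forces x4=T; simplify:
  drop -4 from [2, -5, -4] -> [2, -5]
  satisfied 4 clause(s); 2 remain; assigned so far: [3, 4]

Answer: 2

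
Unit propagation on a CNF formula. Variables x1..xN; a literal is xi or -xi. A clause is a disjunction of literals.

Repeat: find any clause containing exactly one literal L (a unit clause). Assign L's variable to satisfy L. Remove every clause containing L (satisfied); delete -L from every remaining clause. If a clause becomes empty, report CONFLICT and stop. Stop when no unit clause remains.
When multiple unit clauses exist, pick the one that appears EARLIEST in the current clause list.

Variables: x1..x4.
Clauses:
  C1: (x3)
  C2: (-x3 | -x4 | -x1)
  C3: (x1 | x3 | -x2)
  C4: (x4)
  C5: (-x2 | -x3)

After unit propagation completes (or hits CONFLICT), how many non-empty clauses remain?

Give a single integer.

Answer: 0

Derivation:
unit clause [3] forces x3=T; simplify:
  drop -3 from [-3, -4, -1] -> [-4, -1]
  drop -3 from [-2, -3] -> [-2]
  satisfied 2 clause(s); 3 remain; assigned so far: [3]
unit clause [4] forces x4=T; simplify:
  drop -4 from [-4, -1] -> [-1]
  satisfied 1 clause(s); 2 remain; assigned so far: [3, 4]
unit clause [-1] forces x1=F; simplify:
  satisfied 1 clause(s); 1 remain; assigned so far: [1, 3, 4]
unit clause [-2] forces x2=F; simplify:
  satisfied 1 clause(s); 0 remain; assigned so far: [1, 2, 3, 4]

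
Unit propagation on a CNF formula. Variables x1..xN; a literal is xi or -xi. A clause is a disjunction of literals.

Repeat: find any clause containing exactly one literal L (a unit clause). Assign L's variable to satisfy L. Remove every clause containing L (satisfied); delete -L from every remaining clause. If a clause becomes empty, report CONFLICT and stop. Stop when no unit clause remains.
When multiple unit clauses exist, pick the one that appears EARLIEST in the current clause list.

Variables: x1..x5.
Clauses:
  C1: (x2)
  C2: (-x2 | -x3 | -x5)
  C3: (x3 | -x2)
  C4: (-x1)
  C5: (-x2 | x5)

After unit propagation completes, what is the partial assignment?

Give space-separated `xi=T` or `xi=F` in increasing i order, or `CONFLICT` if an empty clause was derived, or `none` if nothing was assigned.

Answer: CONFLICT

Derivation:
unit clause [2] forces x2=T; simplify:
  drop -2 from [-2, -3, -5] -> [-3, -5]
  drop -2 from [3, -2] -> [3]
  drop -2 from [-2, 5] -> [5]
  satisfied 1 clause(s); 4 remain; assigned so far: [2]
unit clause [3] forces x3=T; simplify:
  drop -3 from [-3, -5] -> [-5]
  satisfied 1 clause(s); 3 remain; assigned so far: [2, 3]
unit clause [-5] forces x5=F; simplify:
  drop 5 from [5] -> [] (empty!)
  satisfied 1 clause(s); 2 remain; assigned so far: [2, 3, 5]
CONFLICT (empty clause)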